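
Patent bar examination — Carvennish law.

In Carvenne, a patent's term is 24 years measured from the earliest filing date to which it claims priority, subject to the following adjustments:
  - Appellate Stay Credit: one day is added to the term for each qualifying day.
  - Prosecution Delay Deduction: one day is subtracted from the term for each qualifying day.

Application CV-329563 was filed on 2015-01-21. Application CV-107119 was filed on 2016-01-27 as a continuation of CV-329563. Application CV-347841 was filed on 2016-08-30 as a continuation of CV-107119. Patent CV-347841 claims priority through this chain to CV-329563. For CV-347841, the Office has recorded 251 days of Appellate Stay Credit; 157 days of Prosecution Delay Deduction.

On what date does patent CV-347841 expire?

Earliest priority filing: 21 January 2015.
Base term: 21 January 2015 + 24 years → 21 January 2039.
Appellate Stay Credit: +251 days → 29 September 2039.
Prosecution Delay Deduction: −157 days → 25 April 2039.

2039-04-25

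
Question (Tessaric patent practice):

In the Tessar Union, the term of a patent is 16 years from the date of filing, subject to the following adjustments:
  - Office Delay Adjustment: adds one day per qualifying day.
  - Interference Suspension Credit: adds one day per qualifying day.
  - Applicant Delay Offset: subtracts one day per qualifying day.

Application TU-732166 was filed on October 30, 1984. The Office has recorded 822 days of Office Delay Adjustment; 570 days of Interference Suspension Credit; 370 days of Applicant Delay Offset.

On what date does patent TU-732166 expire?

Base term: filing date + 16 years → 30 October 2000.
Office Delay Adjustment: +822 days → 30 January 2003.
Interference Suspension Credit: +570 days → 22 August 2004.
Applicant Delay Offset: −370 days → 18 August 2003.

August 18, 2003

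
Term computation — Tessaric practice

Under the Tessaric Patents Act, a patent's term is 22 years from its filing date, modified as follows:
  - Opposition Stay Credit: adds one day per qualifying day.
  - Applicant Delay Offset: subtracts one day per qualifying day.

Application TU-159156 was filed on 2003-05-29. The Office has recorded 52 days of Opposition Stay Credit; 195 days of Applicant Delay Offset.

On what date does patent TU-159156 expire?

2025-01-06

Base term: filing date + 22 years → 29 May 2025.
Opposition Stay Credit: +52 days → 20 July 2025.
Applicant Delay Offset: −195 days → 6 January 2025.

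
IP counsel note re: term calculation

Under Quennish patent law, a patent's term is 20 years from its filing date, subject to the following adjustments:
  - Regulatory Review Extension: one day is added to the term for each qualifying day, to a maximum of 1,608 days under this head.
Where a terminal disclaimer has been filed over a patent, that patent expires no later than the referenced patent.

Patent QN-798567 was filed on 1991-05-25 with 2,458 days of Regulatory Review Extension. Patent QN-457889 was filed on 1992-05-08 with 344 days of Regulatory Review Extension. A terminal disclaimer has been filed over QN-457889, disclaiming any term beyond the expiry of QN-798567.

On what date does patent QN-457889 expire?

Natural term of QN-457889:
  Base: filing + 20 years → 8 May 2012.
  Regulatory Review Extension: 344 days (within the 1608-day cap) → +344 days → 17 April 2013.
Expiry of referenced patent QN-798567:
  Base: filing + 20 years → 25 May 2011.
  Regulatory Review Extension: 2458 days claimed exceeds the 1608-day cap, so +1608 days → 19 October 2015.
Terminal disclaimer: QN-457889 expires on the earlier of 17 April 2013 and 19 October 2015.

2013-04-17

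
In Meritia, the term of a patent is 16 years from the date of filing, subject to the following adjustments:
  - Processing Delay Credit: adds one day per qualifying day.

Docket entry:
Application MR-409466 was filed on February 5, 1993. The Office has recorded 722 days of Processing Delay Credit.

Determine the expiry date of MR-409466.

January 28, 2011

Base term: filing date + 16 years → 5 February 2009.
Processing Delay Credit: +722 days → 28 January 2011.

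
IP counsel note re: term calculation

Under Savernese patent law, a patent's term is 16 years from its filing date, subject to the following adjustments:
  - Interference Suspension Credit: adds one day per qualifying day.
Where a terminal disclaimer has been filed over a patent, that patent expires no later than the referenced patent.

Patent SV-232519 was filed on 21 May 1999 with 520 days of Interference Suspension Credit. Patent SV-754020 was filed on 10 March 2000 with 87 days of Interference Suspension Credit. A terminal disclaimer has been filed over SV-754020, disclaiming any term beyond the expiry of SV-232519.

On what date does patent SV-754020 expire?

June 5, 2016

Natural term of SV-754020:
  Base: filing + 16 years → 10 March 2016.
  Interference Suspension Credit: +87 days → 5 June 2016.
Expiry of referenced patent SV-232519:
  Base: filing + 16 years → 21 May 2015.
  Interference Suspension Credit: +520 days → 22 October 2016.
Terminal disclaimer: SV-754020 expires on the earlier of 5 June 2016 and 22 October 2016.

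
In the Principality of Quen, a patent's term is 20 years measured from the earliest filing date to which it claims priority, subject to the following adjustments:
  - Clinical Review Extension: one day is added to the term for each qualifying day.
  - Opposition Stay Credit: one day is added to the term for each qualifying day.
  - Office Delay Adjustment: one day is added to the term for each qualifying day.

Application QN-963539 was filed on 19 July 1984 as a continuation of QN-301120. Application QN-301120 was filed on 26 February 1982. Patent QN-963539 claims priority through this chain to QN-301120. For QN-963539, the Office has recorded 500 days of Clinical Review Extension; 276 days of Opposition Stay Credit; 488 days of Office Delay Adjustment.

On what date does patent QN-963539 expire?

2005-08-13

Earliest priority filing: 26 February 1982.
Base term: 26 February 1982 + 20 years → 26 February 2002.
Clinical Review Extension: +500 days → 11 July 2003.
Opposition Stay Credit: +276 days → 12 April 2004.
Office Delay Adjustment: +488 days → 13 August 2005.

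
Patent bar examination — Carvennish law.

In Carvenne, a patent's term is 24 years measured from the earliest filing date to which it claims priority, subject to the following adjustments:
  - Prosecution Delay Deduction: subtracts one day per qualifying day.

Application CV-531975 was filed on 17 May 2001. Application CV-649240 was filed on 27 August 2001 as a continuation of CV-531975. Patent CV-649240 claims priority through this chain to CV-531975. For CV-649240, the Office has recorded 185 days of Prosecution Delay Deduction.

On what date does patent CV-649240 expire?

2024-11-13

Earliest priority filing: 17 May 2001.
Base term: 17 May 2001 + 24 years → 17 May 2025.
Prosecution Delay Deduction: −185 days → 13 November 2024.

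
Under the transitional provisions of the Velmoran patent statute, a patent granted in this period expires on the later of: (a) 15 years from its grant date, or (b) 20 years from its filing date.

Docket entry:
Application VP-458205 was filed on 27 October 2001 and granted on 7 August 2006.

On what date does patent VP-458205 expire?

2021-10-27

(a) grant + 15 years → 7 August 2021.
(b) filing + 20 years → 27 October 2021.
Later of the two: 27 October 2021.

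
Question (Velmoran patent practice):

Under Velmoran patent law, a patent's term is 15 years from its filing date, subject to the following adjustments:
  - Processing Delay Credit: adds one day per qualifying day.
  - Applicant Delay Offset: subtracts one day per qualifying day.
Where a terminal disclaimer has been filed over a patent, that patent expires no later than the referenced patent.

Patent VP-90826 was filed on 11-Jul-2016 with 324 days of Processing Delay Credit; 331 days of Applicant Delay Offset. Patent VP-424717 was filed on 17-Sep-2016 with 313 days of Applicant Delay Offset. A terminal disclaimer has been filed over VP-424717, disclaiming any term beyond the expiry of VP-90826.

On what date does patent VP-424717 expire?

Natural term of VP-424717:
  Base: filing + 15 years → 17 September 2031.
  Applicant Delay Offset: −313 days → 8 November 2030.
Expiry of referenced patent VP-90826:
  Base: filing + 15 years → 11 July 2031.
  Processing Delay Credit: +324 days → 30 May 2032.
  Applicant Delay Offset: −331 days → 4 July 2031.
Terminal disclaimer: VP-424717 expires on the earlier of 8 November 2030 and 4 July 2031.

November 8, 2030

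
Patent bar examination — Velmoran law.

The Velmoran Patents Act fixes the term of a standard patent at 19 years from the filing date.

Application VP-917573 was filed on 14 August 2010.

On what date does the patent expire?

Filing date + 19 years → 14 August 2029.

August 14, 2029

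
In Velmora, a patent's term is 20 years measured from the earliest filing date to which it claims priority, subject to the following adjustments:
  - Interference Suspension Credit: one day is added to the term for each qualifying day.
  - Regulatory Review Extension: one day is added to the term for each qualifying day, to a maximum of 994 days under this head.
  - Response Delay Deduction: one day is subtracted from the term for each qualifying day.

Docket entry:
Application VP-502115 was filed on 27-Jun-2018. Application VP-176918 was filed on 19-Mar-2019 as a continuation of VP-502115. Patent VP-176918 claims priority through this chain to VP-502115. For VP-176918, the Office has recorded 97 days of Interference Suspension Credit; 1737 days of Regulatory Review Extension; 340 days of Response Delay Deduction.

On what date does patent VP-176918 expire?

Earliest priority filing: 27 June 2018.
Base term: 27 June 2018 + 20 years → 27 June 2038.
Interference Suspension Credit: +97 days → 2 October 2038.
Regulatory Review Extension: 1737 days claimed exceeds the 994-day cap, so +994 days → 22 June 2041.
Response Delay Deduction: −340 days → 17 July 2040.

July 17, 2040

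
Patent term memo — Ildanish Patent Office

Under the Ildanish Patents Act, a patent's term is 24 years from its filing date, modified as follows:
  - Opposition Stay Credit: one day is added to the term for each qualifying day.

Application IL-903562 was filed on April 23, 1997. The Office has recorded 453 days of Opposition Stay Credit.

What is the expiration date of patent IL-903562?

2022-07-20

Base term: filing date + 24 years → 23 April 2021.
Opposition Stay Credit: +453 days → 20 July 2022.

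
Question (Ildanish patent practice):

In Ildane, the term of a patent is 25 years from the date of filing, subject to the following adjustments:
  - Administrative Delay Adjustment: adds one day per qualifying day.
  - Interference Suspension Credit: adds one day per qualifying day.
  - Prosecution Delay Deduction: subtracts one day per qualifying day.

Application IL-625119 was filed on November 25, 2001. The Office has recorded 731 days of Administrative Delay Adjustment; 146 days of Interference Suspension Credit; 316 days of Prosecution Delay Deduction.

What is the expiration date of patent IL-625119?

Base term: filing date + 25 years → 25 November 2026.
Administrative Delay Adjustment: +731 days → 25 November 2028.
Interference Suspension Credit: +146 days → 20 April 2029.
Prosecution Delay Deduction: −316 days → 8 June 2028.

June 8, 2028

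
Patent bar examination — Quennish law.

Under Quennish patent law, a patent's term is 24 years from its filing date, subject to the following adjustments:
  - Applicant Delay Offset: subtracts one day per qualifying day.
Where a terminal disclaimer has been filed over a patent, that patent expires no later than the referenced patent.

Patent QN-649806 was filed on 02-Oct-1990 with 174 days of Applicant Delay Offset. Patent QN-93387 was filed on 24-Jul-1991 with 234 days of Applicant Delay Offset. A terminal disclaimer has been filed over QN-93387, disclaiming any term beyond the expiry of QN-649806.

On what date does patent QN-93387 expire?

Natural term of QN-93387:
  Base: filing + 24 years → 24 July 2015.
  Applicant Delay Offset: −234 days → 2 December 2014.
Expiry of referenced patent QN-649806:
  Base: filing + 24 years → 2 October 2014.
  Applicant Delay Offset: −174 days → 11 April 2014.
Terminal disclaimer: QN-93387 expires on the earlier of 2 December 2014 and 11 April 2014.

April 11, 2014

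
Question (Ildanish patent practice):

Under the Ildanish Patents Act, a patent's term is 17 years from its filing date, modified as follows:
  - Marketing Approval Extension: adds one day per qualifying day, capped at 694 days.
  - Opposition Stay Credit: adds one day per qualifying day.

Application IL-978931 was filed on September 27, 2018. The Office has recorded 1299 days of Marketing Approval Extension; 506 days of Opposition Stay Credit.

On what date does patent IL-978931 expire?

Base term: filing date + 17 years → 27 September 2035.
Marketing Approval Extension: 1299 days claimed exceeds the 694-day cap, so +694 days → 21 August 2037.
Opposition Stay Credit: +506 days → 9 January 2039.

January 9, 2039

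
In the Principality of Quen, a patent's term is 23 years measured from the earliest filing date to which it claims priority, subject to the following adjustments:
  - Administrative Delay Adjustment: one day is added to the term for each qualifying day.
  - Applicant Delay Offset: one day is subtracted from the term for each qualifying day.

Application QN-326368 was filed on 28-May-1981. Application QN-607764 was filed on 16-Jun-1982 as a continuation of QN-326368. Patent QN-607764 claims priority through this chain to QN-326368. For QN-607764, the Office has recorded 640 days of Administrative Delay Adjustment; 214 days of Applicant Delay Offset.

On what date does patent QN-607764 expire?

Earliest priority filing: 28 May 1981.
Base term: 28 May 1981 + 23 years → 28 May 2004.
Administrative Delay Adjustment: +640 days → 27 February 2006.
Applicant Delay Offset: −214 days → 28 July 2005.

2005-07-28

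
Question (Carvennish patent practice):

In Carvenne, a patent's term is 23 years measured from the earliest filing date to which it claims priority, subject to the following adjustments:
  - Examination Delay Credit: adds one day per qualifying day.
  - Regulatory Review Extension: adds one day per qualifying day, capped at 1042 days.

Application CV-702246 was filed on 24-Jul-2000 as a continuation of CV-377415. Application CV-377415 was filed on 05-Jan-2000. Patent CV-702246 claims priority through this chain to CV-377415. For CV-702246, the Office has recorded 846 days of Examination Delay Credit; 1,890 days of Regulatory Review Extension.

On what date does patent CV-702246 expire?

2028-03-07

Earliest priority filing: 5 January 2000.
Base term: 5 January 2000 + 23 years → 5 January 2023.
Examination Delay Credit: +846 days → 30 April 2025.
Regulatory Review Extension: 1890 days claimed exceeds the 1042-day cap, so +1042 days → 7 March 2028.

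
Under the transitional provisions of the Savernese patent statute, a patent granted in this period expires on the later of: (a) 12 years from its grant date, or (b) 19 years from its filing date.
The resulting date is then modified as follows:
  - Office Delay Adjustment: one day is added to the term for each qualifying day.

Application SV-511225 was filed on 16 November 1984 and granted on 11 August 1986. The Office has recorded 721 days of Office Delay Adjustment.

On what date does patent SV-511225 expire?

(a) grant + 12 years → 11 August 1998.
(b) filing + 19 years → 16 November 2003.
Later of the two: 16 November 2003.
Office Delay Adjustment: +721 days → 6 November 2005.

2005-11-06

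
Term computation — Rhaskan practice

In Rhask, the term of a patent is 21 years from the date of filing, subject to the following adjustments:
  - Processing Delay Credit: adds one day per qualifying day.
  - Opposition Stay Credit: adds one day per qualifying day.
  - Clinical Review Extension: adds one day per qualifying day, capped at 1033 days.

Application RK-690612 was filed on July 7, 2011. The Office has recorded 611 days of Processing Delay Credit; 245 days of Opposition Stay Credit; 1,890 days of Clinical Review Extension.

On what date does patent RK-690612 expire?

September 8, 2037

Base term: filing date + 21 years → 7 July 2032.
Processing Delay Credit: +611 days → 10 March 2034.
Opposition Stay Credit: +245 days → 10 November 2034.
Clinical Review Extension: 1890 days claimed exceeds the 1033-day cap, so +1033 days → 8 September 2037.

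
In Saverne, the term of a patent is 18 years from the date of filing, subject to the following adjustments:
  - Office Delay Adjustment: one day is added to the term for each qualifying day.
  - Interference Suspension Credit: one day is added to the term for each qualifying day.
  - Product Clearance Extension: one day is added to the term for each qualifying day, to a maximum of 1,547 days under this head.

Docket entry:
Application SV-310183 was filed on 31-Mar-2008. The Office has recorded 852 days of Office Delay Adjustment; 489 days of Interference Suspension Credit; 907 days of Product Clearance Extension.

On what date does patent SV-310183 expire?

Base term: filing date + 18 years → 31 March 2026.
Office Delay Adjustment: +852 days → 30 July 2028.
Interference Suspension Credit: +489 days → 1 December 2029.
Product Clearance Extension: 907 days (within the 1547-day cap) → +907 days → 26 May 2032.

May 26, 2032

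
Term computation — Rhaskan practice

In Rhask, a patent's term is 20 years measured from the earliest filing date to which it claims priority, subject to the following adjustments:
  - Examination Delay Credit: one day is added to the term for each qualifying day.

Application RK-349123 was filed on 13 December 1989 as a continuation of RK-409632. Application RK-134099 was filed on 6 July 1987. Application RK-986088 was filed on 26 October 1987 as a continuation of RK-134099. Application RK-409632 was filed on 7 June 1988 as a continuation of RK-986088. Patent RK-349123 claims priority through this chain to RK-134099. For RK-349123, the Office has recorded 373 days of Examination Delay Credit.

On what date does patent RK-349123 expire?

July 13, 2008

Earliest priority filing: 6 July 1987.
Base term: 6 July 1987 + 20 years → 6 July 2007.
Examination Delay Credit: +373 days → 13 July 2008.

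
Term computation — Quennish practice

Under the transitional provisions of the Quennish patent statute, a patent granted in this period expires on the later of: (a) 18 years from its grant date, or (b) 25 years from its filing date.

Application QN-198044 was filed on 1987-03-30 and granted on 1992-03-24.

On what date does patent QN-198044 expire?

March 30, 2012

(a) grant + 18 years → 24 March 2010.
(b) filing + 25 years → 30 March 2012.
Later of the two: 30 March 2012.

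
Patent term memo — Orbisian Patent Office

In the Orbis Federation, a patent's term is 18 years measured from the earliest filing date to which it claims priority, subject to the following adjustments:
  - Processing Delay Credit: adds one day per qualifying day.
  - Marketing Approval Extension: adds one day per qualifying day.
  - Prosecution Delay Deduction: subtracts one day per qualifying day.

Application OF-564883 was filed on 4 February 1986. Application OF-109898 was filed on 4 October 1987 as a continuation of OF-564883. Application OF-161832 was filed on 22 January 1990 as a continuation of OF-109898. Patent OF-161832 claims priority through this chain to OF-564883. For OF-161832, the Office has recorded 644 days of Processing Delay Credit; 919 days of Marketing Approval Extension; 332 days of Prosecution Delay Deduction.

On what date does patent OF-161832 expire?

Earliest priority filing: 4 February 1986.
Base term: 4 February 1986 + 18 years → 4 February 2004.
Processing Delay Credit: +644 days → 9 November 2005.
Marketing Approval Extension: +919 days → 16 May 2008.
Prosecution Delay Deduction: −332 days → 19 June 2007.

2007-06-19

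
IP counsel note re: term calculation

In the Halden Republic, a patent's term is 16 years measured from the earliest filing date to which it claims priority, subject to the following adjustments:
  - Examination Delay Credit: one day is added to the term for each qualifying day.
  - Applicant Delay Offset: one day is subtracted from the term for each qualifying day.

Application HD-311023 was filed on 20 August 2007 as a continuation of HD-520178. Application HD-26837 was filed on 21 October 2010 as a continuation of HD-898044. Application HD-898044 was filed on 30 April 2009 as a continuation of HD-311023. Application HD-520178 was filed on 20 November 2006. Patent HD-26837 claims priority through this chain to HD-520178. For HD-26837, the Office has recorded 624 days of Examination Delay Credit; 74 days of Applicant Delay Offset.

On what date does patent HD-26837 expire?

Earliest priority filing: 20 November 2006.
Base term: 20 November 2006 + 16 years → 20 November 2022.
Examination Delay Credit: +624 days → 5 August 2024.
Applicant Delay Offset: −74 days → 23 May 2024.

2024-05-23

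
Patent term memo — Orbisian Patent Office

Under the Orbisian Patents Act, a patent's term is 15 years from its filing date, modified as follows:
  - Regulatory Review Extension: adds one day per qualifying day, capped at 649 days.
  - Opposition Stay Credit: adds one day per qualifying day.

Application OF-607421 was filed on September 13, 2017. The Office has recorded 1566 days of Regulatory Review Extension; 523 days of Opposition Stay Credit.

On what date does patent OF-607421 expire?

Base term: filing date + 15 years → 13 September 2032.
Regulatory Review Extension: 1566 days claimed exceeds the 649-day cap, so +649 days → 24 June 2034.
Opposition Stay Credit: +523 days → 29 November 2035.

November 29, 2035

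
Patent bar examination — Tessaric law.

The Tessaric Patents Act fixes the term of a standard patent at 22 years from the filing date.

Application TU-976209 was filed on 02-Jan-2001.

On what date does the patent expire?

2023-01-02

Filing date + 22 years → 2 January 2023.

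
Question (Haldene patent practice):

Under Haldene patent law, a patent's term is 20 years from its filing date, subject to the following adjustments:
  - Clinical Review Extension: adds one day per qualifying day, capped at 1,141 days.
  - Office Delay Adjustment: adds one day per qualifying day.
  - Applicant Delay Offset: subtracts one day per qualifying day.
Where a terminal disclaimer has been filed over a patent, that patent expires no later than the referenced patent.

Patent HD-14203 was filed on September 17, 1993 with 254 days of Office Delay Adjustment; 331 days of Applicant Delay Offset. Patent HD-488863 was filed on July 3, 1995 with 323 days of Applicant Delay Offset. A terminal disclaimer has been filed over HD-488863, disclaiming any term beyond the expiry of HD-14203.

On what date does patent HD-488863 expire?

2013-07-02

Natural term of HD-488863:
  Base: filing + 20 years → 3 July 2015.
  Applicant Delay Offset: −323 days → 14 August 2014.
Expiry of referenced patent HD-14203:
  Base: filing + 20 years → 17 September 2013.
  Office Delay Adjustment: +254 days → 29 May 2014.
  Applicant Delay Offset: −331 days → 2 July 2013.
Terminal disclaimer: HD-488863 expires on the earlier of 14 August 2014 and 2 July 2013.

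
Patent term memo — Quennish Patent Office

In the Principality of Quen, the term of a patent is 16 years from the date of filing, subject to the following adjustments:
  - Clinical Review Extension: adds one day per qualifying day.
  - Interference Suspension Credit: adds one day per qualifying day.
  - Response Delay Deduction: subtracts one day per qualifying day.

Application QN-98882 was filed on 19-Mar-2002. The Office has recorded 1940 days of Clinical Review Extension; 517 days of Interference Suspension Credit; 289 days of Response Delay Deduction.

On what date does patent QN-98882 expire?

February 24, 2024

Base term: filing date + 16 years → 19 March 2018.
Clinical Review Extension: +1940 days → 11 July 2023.
Interference Suspension Credit: +517 days → 9 December 2024.
Response Delay Deduction: −289 days → 24 February 2024.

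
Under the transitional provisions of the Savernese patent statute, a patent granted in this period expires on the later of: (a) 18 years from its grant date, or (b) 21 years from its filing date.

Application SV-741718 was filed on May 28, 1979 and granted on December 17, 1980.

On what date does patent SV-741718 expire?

May 28, 2000

(a) grant + 18 years → 17 December 1998.
(b) filing + 21 years → 28 May 2000.
Later of the two: 28 May 2000.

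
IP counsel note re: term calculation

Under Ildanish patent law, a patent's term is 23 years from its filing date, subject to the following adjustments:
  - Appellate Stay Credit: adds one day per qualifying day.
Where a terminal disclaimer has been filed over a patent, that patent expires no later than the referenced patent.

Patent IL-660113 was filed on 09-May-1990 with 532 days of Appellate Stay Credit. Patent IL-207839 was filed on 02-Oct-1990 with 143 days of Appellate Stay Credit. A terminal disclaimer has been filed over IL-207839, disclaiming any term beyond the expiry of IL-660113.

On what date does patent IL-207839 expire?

Natural term of IL-207839:
  Base: filing + 23 years → 2 October 2013.
  Appellate Stay Credit: +143 days → 22 February 2014.
Expiry of referenced patent IL-660113:
  Base: filing + 23 years → 9 May 2013.
  Appellate Stay Credit: +532 days → 23 October 2014.
Terminal disclaimer: IL-207839 expires on the earlier of 22 February 2014 and 23 October 2014.

February 22, 2014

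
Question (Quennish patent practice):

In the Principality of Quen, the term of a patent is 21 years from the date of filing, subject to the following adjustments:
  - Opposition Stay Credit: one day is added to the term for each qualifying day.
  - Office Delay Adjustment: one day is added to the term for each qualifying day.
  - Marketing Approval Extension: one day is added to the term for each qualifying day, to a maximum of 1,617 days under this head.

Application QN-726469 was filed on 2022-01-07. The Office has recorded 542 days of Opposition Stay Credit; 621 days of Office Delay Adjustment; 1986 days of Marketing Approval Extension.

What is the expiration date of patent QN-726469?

August 18, 2050

Base term: filing date + 21 years → 7 January 2043.
Opposition Stay Credit: +542 days → 2 July 2044.
Office Delay Adjustment: +621 days → 15 March 2046.
Marketing Approval Extension: 1986 days claimed exceeds the 1617-day cap, so +1617 days → 18 August 2050.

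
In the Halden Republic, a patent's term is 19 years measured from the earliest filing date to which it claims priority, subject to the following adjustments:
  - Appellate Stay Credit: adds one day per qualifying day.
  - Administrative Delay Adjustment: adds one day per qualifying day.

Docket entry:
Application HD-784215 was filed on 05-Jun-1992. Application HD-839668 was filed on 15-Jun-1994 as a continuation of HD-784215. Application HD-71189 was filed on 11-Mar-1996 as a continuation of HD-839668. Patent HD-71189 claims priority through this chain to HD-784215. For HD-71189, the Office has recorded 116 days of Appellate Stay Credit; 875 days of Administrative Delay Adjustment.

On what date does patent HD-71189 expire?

2014-02-20

Earliest priority filing: 5 June 1992.
Base term: 5 June 1992 + 19 years → 5 June 2011.
Appellate Stay Credit: +116 days → 29 September 2011.
Administrative Delay Adjustment: +875 days → 20 February 2014.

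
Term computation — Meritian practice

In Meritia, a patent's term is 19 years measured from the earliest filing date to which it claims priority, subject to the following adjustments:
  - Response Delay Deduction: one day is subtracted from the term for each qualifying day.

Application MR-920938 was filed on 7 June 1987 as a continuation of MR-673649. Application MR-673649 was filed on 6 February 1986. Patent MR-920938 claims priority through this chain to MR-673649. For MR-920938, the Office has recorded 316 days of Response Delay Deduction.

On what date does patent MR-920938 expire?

Earliest priority filing: 6 February 1986.
Base term: 6 February 1986 + 19 years → 6 February 2005.
Response Delay Deduction: −316 days → 27 March 2004.

March 27, 2004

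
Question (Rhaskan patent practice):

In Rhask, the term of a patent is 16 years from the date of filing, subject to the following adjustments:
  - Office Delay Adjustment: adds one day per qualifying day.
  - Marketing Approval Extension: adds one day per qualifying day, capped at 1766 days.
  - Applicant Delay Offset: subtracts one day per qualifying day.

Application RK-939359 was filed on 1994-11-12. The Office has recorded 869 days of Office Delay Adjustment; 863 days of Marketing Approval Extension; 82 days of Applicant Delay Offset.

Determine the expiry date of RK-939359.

Base term: filing date + 16 years → 12 November 2010.
Office Delay Adjustment: +869 days → 30 March 2013.
Marketing Approval Extension: 863 days (within the 1766-day cap) → +863 days → 10 August 2015.
Applicant Delay Offset: −82 days → 20 May 2015.

May 20, 2015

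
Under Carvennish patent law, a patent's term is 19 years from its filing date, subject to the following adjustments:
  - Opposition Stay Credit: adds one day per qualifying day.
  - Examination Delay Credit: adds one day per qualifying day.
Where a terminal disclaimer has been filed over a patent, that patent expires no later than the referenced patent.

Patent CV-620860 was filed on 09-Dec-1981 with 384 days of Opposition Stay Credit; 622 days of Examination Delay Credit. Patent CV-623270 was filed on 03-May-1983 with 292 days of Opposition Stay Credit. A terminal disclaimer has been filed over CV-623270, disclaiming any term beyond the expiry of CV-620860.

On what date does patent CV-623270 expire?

Natural term of CV-623270:
  Base: filing + 19 years → 3 May 2002.
  Opposition Stay Credit: +292 days → 19 February 2003.
Expiry of referenced patent CV-620860:
  Base: filing + 19 years → 9 December 2000.
  Opposition Stay Credit: +384 days → 28 December 2001.
  Examination Delay Credit: +622 days → 11 September 2003.
Terminal disclaimer: CV-623270 expires on the earlier of 19 February 2003 and 11 September 2003.

2003-02-19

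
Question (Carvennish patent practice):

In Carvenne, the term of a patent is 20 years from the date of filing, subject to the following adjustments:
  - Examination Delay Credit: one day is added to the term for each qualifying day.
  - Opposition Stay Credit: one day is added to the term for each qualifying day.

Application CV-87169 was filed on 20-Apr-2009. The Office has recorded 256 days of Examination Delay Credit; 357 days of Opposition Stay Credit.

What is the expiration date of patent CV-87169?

Base term: filing date + 20 years → 20 April 2029.
Examination Delay Credit: +256 days → 1 January 2030.
Opposition Stay Credit: +357 days → 24 December 2030.

December 24, 2030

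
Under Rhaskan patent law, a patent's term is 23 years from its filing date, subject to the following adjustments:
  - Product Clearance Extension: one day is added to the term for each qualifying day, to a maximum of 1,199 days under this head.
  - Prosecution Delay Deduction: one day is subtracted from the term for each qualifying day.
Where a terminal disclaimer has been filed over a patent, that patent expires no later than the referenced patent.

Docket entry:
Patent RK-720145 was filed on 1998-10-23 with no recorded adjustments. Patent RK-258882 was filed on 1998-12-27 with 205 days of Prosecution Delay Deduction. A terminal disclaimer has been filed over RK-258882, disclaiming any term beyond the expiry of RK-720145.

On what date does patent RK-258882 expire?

Natural term of RK-258882:
  Base: filing + 23 years → 27 December 2021.
  Prosecution Delay Deduction: −205 days → 5 June 2021.
Expiry of referenced patent RK-720145:
  Base: filing + 23 years → 23 October 2021.
Terminal disclaimer: RK-258882 expires on the earlier of 5 June 2021 and 23 October 2021.

2021-06-05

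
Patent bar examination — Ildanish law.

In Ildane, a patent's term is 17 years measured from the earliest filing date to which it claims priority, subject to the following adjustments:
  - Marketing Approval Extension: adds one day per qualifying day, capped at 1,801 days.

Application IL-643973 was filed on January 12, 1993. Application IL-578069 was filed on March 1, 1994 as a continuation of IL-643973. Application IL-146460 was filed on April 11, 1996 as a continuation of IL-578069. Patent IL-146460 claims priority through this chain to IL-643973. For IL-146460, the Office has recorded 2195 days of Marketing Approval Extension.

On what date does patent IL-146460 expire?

Earliest priority filing: 12 January 1993.
Base term: 12 January 1993 + 17 years → 12 January 2010.
Marketing Approval Extension: 2195 days claimed exceeds the 1801-day cap, so +1801 days → 18 December 2014.

December 18, 2014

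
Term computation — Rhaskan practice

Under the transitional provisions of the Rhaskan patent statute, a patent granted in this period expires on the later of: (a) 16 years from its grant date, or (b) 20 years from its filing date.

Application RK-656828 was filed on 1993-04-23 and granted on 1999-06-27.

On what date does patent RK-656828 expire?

June 27, 2015

(a) grant + 16 years → 27 June 2015.
(b) filing + 20 years → 23 April 2013.
Later of the two: 27 June 2015.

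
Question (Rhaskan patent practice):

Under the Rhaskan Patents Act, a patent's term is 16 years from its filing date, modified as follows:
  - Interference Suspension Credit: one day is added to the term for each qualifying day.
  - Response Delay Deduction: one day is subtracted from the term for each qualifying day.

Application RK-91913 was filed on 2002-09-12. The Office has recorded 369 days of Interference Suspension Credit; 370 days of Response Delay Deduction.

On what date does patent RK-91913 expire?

September 11, 2018

Base term: filing date + 16 years → 12 September 2018.
Interference Suspension Credit: +369 days → 16 September 2019.
Response Delay Deduction: −370 days → 11 September 2018.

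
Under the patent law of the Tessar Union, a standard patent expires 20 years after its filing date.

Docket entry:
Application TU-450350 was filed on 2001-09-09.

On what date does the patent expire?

Filing date + 20 years → 9 September 2021.

2021-09-09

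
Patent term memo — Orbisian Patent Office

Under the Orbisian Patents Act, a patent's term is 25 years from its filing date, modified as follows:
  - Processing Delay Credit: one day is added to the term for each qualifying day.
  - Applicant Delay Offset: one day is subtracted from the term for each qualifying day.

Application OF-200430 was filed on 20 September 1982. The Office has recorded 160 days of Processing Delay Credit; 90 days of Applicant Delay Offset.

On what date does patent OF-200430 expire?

November 29, 2007

Base term: filing date + 25 years → 20 September 2007.
Processing Delay Credit: +160 days → 27 February 2008.
Applicant Delay Offset: −90 days → 29 November 2007.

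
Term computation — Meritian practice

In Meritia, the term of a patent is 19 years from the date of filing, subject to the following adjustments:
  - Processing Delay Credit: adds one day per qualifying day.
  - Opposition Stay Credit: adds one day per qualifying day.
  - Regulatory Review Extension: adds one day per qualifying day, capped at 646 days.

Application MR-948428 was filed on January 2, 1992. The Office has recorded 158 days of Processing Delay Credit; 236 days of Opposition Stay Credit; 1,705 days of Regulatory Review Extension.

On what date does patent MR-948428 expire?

Base term: filing date + 19 years → 2 January 2011.
Processing Delay Credit: +158 days → 9 June 2011.
Opposition Stay Credit: +236 days → 31 January 2012.
Regulatory Review Extension: 1705 days claimed exceeds the 646-day cap, so +646 days → 7 November 2013.

November 7, 2013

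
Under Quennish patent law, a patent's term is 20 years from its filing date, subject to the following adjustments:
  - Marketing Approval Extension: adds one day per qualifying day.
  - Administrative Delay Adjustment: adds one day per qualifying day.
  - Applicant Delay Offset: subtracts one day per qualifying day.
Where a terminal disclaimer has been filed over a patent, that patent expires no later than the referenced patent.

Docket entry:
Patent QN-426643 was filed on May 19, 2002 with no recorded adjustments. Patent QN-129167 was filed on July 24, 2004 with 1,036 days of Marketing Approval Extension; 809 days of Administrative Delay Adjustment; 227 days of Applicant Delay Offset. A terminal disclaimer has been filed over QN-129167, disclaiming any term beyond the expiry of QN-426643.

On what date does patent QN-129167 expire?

Natural term of QN-129167:
  Base: filing + 20 years → 24 July 2024.
  Marketing Approval Extension: +1036 days → 26 May 2027.
  Administrative Delay Adjustment: +809 days → 12 August 2029.
  Applicant Delay Offset: −227 days → 28 December 2028.
Expiry of referenced patent QN-426643:
  Base: filing + 20 years → 19 May 2022.
Terminal disclaimer: QN-129167 expires on the earlier of 28 December 2028 and 19 May 2022.

May 19, 2022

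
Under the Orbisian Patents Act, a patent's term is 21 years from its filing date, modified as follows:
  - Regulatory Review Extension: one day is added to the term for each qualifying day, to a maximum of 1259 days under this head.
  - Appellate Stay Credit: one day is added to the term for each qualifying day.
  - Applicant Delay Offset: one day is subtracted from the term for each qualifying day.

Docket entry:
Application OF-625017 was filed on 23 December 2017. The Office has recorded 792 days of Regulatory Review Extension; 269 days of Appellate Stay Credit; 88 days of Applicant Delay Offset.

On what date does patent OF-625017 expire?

Base term: filing date + 21 years → 23 December 2038.
Regulatory Review Extension: 792 days (within the 1259-day cap) → +792 days → 22 February 2041.
Appellate Stay Credit: +269 days → 18 November 2041.
Applicant Delay Offset: −88 days → 22 August 2041.

August 22, 2041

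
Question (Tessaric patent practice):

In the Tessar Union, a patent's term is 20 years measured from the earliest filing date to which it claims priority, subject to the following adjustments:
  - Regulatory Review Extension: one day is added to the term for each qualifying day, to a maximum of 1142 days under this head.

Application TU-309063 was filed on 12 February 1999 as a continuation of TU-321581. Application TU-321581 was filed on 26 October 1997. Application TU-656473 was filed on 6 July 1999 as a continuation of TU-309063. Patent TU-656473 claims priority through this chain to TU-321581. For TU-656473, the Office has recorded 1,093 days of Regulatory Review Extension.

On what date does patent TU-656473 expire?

Earliest priority filing: 26 October 1997.
Base term: 26 October 1997 + 20 years → 26 October 2017.
Regulatory Review Extension: 1093 days (within the 1142-day cap) → +1093 days → 23 October 2020.

2020-10-23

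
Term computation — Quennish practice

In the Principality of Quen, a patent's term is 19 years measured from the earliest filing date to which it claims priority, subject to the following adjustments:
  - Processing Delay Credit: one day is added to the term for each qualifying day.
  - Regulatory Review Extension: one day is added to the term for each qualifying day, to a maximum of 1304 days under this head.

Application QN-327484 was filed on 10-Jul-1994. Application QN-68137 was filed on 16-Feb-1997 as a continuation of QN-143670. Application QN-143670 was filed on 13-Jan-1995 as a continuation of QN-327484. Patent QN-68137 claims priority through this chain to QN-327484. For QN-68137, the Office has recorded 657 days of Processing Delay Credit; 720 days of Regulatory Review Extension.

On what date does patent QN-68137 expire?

2017-04-17

Earliest priority filing: 10 July 1994.
Base term: 10 July 1994 + 19 years → 10 July 2013.
Processing Delay Credit: +657 days → 28 April 2015.
Regulatory Review Extension: 720 days (within the 1304-day cap) → +720 days → 17 April 2017.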